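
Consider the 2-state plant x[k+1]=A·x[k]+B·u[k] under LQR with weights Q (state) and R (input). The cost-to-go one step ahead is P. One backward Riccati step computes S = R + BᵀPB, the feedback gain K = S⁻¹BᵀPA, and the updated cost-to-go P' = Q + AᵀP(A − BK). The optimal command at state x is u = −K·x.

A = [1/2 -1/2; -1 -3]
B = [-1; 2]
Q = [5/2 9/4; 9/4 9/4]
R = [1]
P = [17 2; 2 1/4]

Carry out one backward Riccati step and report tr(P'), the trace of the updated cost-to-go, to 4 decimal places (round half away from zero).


BᵀP = [-13.0000 -1.5000]
S = R + BᵀPB = [1] + [10.0000] = [11.0000]
BᵀPA = [-5.0000 11.0000]
K = S⁻¹·BᵀPA = [-0.4545 1.0000]
A−BK = [0.0455 0.5000; -0.0909 -5.0000]
AᵀP(A−BK) = [0.2273 -0.5000; -0.5000 1.5000]
P' = Q + AᵀP(A−BK) = [2.7273 1.7500; 1.7500 3.7500]
tr(P') = 6.4773

6.4773


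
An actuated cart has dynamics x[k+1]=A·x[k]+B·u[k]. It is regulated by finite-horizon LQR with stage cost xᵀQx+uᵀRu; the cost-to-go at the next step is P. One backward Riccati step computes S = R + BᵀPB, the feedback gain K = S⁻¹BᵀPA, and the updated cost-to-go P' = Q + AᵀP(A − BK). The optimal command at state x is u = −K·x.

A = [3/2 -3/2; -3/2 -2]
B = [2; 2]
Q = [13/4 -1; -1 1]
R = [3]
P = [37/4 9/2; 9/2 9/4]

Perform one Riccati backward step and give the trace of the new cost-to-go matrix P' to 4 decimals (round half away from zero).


BᵀP = [27.5000 13.5000]
S = R + BᵀPB = [3] + [82.0000] = [85.0000]
BᵀPA = [21.0000 -68.2500]
K = S⁻¹·BᵀPA = [0.2471 -0.8029]
A−BK = [1.0059 0.1059; -1.9941 -0.3941]
AᵀP(A−BK) = [0.4368 -0.5757; -0.5757 2.0118]
P' = Q + AᵀP(A−BK) = [3.6868 -1.5757; -1.5757 3.0118]
tr(P') = 6.6985

6.6985


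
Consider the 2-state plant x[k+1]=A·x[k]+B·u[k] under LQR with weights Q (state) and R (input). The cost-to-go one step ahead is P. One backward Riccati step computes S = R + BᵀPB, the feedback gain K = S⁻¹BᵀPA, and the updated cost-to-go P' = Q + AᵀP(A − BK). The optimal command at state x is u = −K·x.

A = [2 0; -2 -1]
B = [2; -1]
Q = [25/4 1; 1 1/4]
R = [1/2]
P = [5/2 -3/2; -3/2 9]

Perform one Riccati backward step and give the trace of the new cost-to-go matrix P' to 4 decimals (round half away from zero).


BᵀP = [6.5000 -12.0000]
S = R + BᵀPB = [1/2] + [25.0000] = [25.5000]
BᵀPA = [37.0000 12.0000]
K = S⁻¹·BᵀPA = [1.4510 0.4706]
A−BK = [-0.9020 -0.9412; -0.5490 -0.5294]
AᵀP(A−BK) = [4.3137 3.5882; 3.5882 3.3529]
P' = Q + AᵀP(A−BK) = [10.5637 4.5882; 4.5882 3.6029]
tr(P') = 14.1667

14.1667


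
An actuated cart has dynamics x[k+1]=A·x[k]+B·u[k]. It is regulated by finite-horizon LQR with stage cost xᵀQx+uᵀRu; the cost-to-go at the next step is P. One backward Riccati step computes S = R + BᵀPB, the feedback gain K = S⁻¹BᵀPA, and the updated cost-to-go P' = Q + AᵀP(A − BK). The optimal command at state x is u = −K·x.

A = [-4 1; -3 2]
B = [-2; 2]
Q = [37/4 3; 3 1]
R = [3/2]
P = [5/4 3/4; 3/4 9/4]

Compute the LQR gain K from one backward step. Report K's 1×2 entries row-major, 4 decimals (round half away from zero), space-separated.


BᵀP = [-1.0000 3.0000]
S = R + BᵀPB = [3/2] + [8.0000] = [9.5000]
BᵀPA = [-5.0000 5.0000]
K = S⁻¹·BᵀPA = [-0.5263 0.5263]
A−BK = [-5.0526 2.0526; -1.9474 0.9474]
AᵀP(A−BK) = [55.6184 -24.1184; -24.1184 10.6184]
P' = Q + AᵀP(A−BK) = [64.8684 -21.1184; -21.1184 11.6184]
tr(P') = 76.4868

-0.5263 0.5263


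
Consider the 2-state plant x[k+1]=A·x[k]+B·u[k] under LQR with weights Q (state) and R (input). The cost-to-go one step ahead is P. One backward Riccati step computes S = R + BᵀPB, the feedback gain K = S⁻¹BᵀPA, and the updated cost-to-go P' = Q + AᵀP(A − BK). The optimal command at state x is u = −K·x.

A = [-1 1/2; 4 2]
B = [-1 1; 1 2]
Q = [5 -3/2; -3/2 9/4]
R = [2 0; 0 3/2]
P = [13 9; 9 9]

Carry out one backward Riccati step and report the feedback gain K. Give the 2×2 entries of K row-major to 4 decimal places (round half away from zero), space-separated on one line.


1.3002 0.2087 0.9503 0.8131

BᵀP = [-4.0000 0.0000; 31.0000 27.0000]
S = R + BᵀPB = [2 0; 0 3/2] + [4.0000 -4.0000; -4.0000 85.0000] = [6.0000 -4.0000; -4.0000 86.5000]
BᵀPA = [4.0000 -2.0000; 77.0000 69.5000]
K = S⁻¹·BᵀPA = [1.3002 0.2087; 0.9503 0.8131]
A−BK = [-0.6501 -0.1044; 0.7992 0.1650]
AᵀP(A−BK) = [6.6262 2.0547; 2.0547 1.1556]
P' = Q + AᵀP(A−BK) = [11.6262 0.5547; 0.5547 3.4056]
tr(P') = 15.0318


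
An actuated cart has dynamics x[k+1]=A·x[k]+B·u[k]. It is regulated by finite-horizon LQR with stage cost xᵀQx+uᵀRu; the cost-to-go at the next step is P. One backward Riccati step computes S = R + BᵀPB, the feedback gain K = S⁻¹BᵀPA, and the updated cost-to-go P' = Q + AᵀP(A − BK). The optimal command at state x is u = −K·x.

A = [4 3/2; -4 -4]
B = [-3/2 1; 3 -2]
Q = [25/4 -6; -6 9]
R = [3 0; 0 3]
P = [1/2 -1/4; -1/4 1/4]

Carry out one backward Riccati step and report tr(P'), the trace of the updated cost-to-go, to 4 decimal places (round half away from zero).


23.1447

BᵀP = [-1.5000 1.1250; 1.0000 -0.7500]
S = R + BᵀPB = [3 0; 0 3] + [5.6250 -3.7500; -3.7500 2.5000] = [8.6250 -3.7500; -3.7500 5.5000]
BᵀPA = [-10.5000 -6.7500; 7.0000 4.5000]
K = S⁻¹·BᵀPA = [-0.9438 -0.6067; 0.6292 0.4045]
A−BK = [1.9551 0.1854; 0.0899 -1.3708]
AᵀP(A−BK) = [5.6854 3.2978; 3.2978 2.2093]
P' = Q + AᵀP(A−BK) = [11.9354 -2.7022; -2.7022 11.2093]
tr(P') = 23.1447


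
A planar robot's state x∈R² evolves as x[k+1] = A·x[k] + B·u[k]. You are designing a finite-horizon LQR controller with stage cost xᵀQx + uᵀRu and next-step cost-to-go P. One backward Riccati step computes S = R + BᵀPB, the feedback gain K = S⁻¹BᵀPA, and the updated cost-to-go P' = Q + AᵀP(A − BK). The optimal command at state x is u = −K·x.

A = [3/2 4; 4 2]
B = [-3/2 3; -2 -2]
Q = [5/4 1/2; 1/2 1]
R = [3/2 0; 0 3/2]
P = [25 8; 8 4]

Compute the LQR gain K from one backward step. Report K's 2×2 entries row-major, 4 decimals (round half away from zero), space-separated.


-1.5381 -1.4828 -0.2241 0.6097

BᵀP = [-53.5000 -20.0000; 59.0000 16.0000]
S = R + BᵀPB = [3/2 0; 0 3/2] + [120.2500 -120.5000; -120.5000 145.0000] = [121.7500 -120.5000; -120.5000 146.5000]
BᵀPA = [-160.2500 -254.0000; 152.5000 268.0000]
K = S⁻¹·BᵀPA = [-1.5381 -1.4828; -0.2241 0.6097]
A−BK = [-0.1347 -0.0534; 0.4756 0.2540]
AᵀP(A−BK) = [3.9572 3.4020; 3.4020 3.9679]
P' = Q + AᵀP(A−BK) = [5.2072 3.9020; 3.9020 4.9679]
tr(P') = 10.1751


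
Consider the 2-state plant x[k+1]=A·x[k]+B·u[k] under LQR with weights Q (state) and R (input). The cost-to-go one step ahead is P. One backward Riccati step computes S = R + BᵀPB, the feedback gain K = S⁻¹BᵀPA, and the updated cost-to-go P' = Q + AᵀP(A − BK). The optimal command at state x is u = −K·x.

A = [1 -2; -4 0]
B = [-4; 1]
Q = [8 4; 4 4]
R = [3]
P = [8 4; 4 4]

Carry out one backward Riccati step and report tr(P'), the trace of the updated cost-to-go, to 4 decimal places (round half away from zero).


49.6699

BᵀP = [-28.0000 -12.0000]
S = R + BᵀPB = [3] + [100.0000] = [103.0000]
BᵀPA = [20.0000 56.0000]
K = S⁻¹·BᵀPA = [0.1942 0.5437]
A−BK = [1.7767 0.1748; -4.1942 -0.5437]
AᵀP(A−BK) = [36.1165 5.1262; 5.1262 1.5534]
P' = Q + AᵀP(A−BK) = [44.1165 9.1262; 9.1262 5.5534]
tr(P') = 49.6699


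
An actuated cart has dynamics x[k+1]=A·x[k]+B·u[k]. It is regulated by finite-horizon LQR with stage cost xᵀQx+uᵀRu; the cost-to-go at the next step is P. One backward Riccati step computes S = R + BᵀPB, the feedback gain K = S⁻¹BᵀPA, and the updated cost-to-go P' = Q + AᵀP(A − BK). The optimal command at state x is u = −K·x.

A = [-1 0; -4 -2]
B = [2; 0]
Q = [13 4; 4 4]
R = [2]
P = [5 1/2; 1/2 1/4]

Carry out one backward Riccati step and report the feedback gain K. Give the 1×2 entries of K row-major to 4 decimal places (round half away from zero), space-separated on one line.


-0.6364 -0.0909

BᵀP = [10.0000 1.0000]
S = R + BᵀPB = [2] + [20.0000] = [22.0000]
BᵀPA = [-14.0000 -2.0000]
K = S⁻¹·BᵀPA = [-0.6364 -0.0909]
A−BK = [0.2727 0.1818; -4.0000 -2.0000]
AᵀP(A−BK) = [4.0909 1.7273; 1.7273 0.8182]
P' = Q + AᵀP(A−BK) = [17.0909 5.7273; 5.7273 4.8182]
tr(P') = 21.9091


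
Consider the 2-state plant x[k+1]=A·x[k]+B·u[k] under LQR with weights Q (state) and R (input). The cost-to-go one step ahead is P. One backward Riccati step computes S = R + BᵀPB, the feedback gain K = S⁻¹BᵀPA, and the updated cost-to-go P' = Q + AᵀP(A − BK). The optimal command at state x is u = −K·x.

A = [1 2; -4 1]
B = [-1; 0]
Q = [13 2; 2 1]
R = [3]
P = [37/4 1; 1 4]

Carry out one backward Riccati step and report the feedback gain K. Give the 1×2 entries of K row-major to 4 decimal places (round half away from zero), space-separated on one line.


-0.4286 -1.5918

BᵀP = [-9.2500 -1.0000]
S = R + BᵀPB = [3] + [9.2500] = [12.2500]
BᵀPA = [-5.2500 -19.5000]
K = S⁻¹·BᵀPA = [-0.4286 -1.5918]
A−BK = [0.5714 0.4082; -4.0000 1.0000]
AᵀP(A−BK) = [63.0000 -12.8571; -12.8571 13.9592]
P' = Q + AᵀP(A−BK) = [76.0000 -10.8571; -10.8571 14.9592]
tr(P') = 90.9592


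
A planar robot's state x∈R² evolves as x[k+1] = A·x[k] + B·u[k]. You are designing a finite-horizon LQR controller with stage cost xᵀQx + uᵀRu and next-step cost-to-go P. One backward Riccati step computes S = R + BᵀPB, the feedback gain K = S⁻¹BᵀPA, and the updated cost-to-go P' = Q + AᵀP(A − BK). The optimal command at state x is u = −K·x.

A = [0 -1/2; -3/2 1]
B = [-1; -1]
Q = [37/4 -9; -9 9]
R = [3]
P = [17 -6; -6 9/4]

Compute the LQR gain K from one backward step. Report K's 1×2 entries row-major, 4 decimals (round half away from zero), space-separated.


BᵀP = [-11.0000 3.7500]
S = R + BᵀPB = [3] + [7.2500] = [10.2500]
BᵀPA = [-5.6250 9.2500]
K = S⁻¹·BᵀPA = [-0.5488 0.9024]
A−BK = [-0.5488 0.4024; -2.0488 1.9024]
AᵀP(A−BK) = [1.9756 -2.7988; -2.7988 4.1524]
P' = Q + AᵀP(A−BK) = [11.2256 -11.7988; -11.7988 13.1524]
tr(P') = 24.3780

-0.5488 0.9024


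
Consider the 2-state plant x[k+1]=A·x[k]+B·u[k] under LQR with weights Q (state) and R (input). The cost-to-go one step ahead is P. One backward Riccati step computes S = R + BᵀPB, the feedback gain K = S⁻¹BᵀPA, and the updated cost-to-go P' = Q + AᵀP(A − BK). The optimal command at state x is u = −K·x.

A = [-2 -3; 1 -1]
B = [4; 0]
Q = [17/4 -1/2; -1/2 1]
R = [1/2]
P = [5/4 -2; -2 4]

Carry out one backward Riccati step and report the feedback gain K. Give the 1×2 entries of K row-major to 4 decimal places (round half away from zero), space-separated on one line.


-0.8780 -0.3415

BᵀP = [5.0000 -8.0000]
S = R + BᵀPB = [1/2] + [20.0000] = [20.5000]
BᵀPA = [-18.0000 -7.0000]
K = S⁻¹·BᵀPA = [-0.8780 -0.3415]
A−BK = [1.5122 -1.6341; 1.0000 -1.0000]
AᵀP(A−BK) = [1.1951 -0.6463; -0.6463 0.8598]
P' = Q + AᵀP(A−BK) = [5.4451 -1.1463; -1.1463 1.8598]
tr(P') = 7.3049


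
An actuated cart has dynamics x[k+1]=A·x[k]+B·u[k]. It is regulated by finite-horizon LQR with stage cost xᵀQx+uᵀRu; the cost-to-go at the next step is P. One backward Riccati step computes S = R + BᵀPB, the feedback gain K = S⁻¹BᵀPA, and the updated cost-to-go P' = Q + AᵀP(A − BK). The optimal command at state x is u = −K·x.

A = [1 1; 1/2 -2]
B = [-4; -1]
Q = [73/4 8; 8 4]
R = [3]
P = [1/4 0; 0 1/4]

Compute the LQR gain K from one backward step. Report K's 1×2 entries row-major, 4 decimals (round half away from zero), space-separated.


-0.1552 -0.0690

BᵀP = [-1.0000 -0.2500]
S = R + BᵀPB = [3] + [4.2500] = [7.2500]
BᵀPA = [-1.1250 -0.5000]
K = S⁻¹·BᵀPA = [-0.1552 -0.0690]
A−BK = [0.3793 0.7241; 0.3448 -2.0690]
AᵀP(A−BK) = [0.1379 -0.0776; -0.0776 1.2155]
P' = Q + AᵀP(A−BK) = [18.3879 7.9224; 7.9224 5.2155]
tr(P') = 23.6034


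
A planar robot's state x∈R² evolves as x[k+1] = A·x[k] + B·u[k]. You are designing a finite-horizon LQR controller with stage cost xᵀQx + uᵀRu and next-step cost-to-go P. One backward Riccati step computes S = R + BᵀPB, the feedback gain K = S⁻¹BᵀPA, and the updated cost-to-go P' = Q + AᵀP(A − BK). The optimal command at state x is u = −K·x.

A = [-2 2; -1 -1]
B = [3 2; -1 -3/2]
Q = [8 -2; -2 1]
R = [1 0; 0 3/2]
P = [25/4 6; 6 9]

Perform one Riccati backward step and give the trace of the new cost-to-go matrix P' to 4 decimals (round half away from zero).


16.8275

BᵀP = [12.7500 9.0000; 3.5000 -1.5000]
S = R + BᵀPB = [1 0; 0 3/2] + [29.2500 12.0000; 12.0000 9.2500] = [30.2500 12.0000; 12.0000 10.7500]
BᵀPA = [-34.5000 16.5000; -5.5000 8.5000]
K = S⁻¹·BᵀPA = [-1.6826 0.4160; 1.3667 0.3263]
A−BK = [0.3146 0.0993; -0.6326 -0.0945]
AᵀP(A−BK) = [7.4653 0.1469; 0.1469 0.3622]
P' = Q + AᵀP(A−BK) = [15.4653 -1.8531; -1.8531 1.3622]
tr(P') = 16.8275


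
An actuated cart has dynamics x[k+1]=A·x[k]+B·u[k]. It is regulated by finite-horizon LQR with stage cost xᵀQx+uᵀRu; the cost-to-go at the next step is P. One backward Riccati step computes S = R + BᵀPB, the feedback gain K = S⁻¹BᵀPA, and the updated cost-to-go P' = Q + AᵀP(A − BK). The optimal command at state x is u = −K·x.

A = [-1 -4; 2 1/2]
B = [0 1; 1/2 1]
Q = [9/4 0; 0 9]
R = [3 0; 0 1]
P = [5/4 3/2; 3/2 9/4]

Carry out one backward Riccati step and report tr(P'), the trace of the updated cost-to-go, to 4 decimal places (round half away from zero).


BᵀP = [0.7500 1.1250; 2.7500 3.7500]
S = R + BᵀPB = [3 0; 0 1] + [0.5625 1.8750; 1.8750 6.5000] = [3.5625 1.8750; 1.8750 7.5000]
BᵀPA = [1.5000 -2.4375; 4.7500 -9.1250]
K = S⁻¹·BᵀPA = [0.1010 -0.0505; 0.6081 -1.2040]
A−BK = [-1.6081 -2.7960; 1.3414 1.7293]
AᵀP(A−BK) = [1.2101 0.2949; 0.2949 3.4525]
P' = Q + AᵀP(A−BK) = [3.4601 0.2949; 0.2949 12.4525]
tr(P') = 15.9126

15.9126


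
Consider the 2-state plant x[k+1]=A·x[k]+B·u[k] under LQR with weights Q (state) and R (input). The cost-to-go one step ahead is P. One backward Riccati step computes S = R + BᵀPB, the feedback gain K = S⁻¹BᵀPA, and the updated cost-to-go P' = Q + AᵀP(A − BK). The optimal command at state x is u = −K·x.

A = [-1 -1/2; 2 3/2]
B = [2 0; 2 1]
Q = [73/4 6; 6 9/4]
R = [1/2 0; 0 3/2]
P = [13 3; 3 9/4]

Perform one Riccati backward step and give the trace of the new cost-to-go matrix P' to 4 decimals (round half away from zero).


28.1174

BᵀP = [32.0000 10.5000; 3.0000 2.2500]
S = R + BᵀPB = [1/2 0; 0 3/2] + [85.0000 10.5000; 10.5000 2.2500] = [85.5000 10.5000; 10.5000 3.7500]
BᵀPA = [-11.0000 -0.2500; 1.5000 1.8750]
K = S⁻¹·BᵀPA = [-0.2709 -0.0980; 1.1586 0.7745]
A−BK = [-0.4581 -0.3039; 1.3832 0.9216]
AᵀP(A−BK) = [5.2816 3.5098; 3.5098 2.3358]
P' = Q + AᵀP(A−BK) = [23.5316 9.5098; 9.5098 4.5858]
tr(P') = 28.1174


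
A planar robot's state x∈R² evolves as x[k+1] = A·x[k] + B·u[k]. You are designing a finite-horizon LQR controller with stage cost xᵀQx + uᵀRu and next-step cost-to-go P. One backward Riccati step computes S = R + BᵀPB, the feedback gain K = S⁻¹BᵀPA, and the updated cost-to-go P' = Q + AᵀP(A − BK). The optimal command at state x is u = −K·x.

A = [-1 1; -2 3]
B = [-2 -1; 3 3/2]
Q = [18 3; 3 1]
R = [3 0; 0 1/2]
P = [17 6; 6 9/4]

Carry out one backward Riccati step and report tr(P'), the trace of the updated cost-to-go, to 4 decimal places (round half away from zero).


BᵀP = [-16.0000 -5.2500; -8.0000 -2.6250]
S = R + BᵀPB = [3 0; 0 1/2] + [16.2500 8.1250; 8.1250 4.0625] = [19.2500 8.1250; 8.1250 4.5625]
BᵀPA = [26.5000 -31.7500; 13.2500 -15.8750]
K = S⁻¹·BᵀPA = [0.6074 -0.7278; 1.8223 -2.1834]
A−BK = [2.0372 -2.6390; -6.5559 8.4585]
AᵀP(A−BK) = [9.7564 -12.2837; -12.2837 15.4814]
P' = Q + AᵀP(A−BK) = [27.7564 -9.2837; -9.2837 16.4814]
tr(P') = 44.2378

44.2378


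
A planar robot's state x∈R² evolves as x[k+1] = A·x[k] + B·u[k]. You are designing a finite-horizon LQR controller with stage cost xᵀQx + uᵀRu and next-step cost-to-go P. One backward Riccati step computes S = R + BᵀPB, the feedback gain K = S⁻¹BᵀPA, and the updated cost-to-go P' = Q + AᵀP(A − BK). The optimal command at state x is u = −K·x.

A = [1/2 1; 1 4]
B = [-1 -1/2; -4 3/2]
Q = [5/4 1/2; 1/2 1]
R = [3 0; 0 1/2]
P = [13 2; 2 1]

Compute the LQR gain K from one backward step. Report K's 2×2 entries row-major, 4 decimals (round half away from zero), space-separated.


BᵀP = [-21.0000 -6.0000; -3.5000 0.5000]
S = R + BᵀPB = [3 0; 0 1/2] + [45.0000 1.5000; 1.5000 2.5000] = [48.0000 1.5000; 1.5000 3.0000]
BᵀPA = [-16.5000 -45.0000; -1.2500 -1.5000]
K = S⁻¹·BᵀPA = [-0.3360 -0.9365; -0.2487 -0.0317]
A−BK = [0.0397 0.0476; 0.0291 0.3016]
AᵀP(A−BK) = [0.3955 1.0079; 1.0079 2.8095]
P' = Q + AᵀP(A−BK) = [1.6455 1.5079; 1.5079 3.8095]
tr(P') = 5.4550

-0.3360 -0.9365 -0.2487 -0.0317


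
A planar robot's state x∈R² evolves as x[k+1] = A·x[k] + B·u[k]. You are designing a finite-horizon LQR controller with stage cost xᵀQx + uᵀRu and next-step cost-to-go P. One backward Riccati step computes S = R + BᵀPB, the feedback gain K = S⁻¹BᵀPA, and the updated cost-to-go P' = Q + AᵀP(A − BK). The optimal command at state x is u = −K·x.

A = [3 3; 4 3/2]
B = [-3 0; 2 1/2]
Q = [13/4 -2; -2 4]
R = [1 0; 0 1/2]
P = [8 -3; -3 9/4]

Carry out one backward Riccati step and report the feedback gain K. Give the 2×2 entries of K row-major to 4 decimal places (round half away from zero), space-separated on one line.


BᵀP = [-30.0000 13.5000; -1.5000 1.1250]
S = R + BᵀPB = [1 0; 0 1/2] + [117.0000 6.7500; 6.7500 0.5625] = [118.0000 6.7500; 6.7500 1.0625]
BᵀPA = [-36.0000 -69.7500; 0.0000 -2.8125]
K = S⁻¹·BᵀPA = [-0.4792 -0.6907; 3.0446 1.7408]
A−BK = [1.5623 0.9280; 3.4362 2.0110]
AᵀP(A−BK) = [18.7471 11.1355; 11.1355 6.7835]
P' = Q + AᵀP(A−BK) = [21.9971 9.1355; 9.1355 10.7835]
tr(P') = 32.7805

-0.4792 -0.6907 3.0446 1.7408


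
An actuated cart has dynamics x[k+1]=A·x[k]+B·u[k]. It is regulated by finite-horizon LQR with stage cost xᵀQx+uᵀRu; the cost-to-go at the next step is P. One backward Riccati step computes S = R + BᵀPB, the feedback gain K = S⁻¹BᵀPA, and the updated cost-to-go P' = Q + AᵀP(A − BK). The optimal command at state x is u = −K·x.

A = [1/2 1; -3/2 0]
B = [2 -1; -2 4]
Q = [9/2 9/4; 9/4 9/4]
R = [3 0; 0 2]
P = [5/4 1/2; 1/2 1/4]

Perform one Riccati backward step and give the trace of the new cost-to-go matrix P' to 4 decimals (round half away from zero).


BᵀP = [1.5000 0.5000; 0.7500 0.5000]
S = R + BᵀPB = [3 0; 0 2] + [2.0000 0.5000; 0.5000 1.2500] = [5.0000 0.5000; 0.5000 3.2500]
BᵀPA = [0.0000 1.5000; -0.3750 0.7500]
K = S⁻¹·BᵀPA = [0.0117 0.2813; -0.1172 0.1875]
A−BK = [0.3594 0.6250; -1.0078 -0.1875]
AᵀP(A−BK) = [0.0811 -0.0547; -0.0547 0.6875]
P' = Q + AᵀP(A−BK) = [4.5811 2.1953; 2.1953 2.9375]
tr(P') = 7.5186

7.5186


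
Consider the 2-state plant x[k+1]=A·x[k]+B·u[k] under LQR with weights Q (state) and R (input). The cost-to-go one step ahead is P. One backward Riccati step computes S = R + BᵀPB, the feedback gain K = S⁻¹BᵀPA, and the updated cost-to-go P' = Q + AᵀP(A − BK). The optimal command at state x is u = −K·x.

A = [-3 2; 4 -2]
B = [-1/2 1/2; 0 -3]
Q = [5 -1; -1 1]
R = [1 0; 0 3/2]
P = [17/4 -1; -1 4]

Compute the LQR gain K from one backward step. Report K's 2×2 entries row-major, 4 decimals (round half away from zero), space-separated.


2.2811 -1.6155 -1.4323 0.7485

BᵀP = [-2.1250 0.5000; 5.1250 -12.5000]
S = R + BᵀPB = [1 0; 0 3/2] + [1.0625 -2.5625; -2.5625 40.0625] = [2.0625 -2.5625; -2.5625 41.5625]
BᵀPA = [8.3750 -5.2500; -65.3750 35.2500]
K = S⁻¹·BᵀPA = [2.2811 -1.6155; -1.4323 0.7485]
A−BK = [-1.1433 0.8180; -0.2969 0.2456]
AᵀP(A−BK) = [13.5097 -9.0359; -9.0359 6.1334]
P' = Q + AᵀP(A−BK) = [18.5097 -10.0359; -10.0359 7.1334]
tr(P') = 25.6431


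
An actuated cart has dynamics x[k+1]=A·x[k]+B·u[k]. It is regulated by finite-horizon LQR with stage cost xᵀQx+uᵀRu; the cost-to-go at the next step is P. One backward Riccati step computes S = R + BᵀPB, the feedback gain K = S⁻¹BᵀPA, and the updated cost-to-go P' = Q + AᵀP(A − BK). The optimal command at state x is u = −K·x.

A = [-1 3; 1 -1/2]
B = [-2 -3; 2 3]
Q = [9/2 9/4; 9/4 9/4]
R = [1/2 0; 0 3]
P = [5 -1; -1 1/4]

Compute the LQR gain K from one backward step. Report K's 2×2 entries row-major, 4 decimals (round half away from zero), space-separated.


BᵀP = [-12.0000 2.5000; -18.0000 3.7500]
S = R + BᵀPB = [1/2 0; 0 3] + [29.0000 43.5000; 43.5000 65.2500] = [29.5000 43.5000; 43.5000 68.2500]
BᵀPA = [14.5000 -37.2500; 21.7500 -55.8750]
K = S⁻¹·BᵀPA = [0.3591 -0.9226; 0.0898 -0.2307]
A−BK = [-0.0124 0.4628; 0.0124 2.0372]
AᵀP(A−BK) = [0.0898 -0.2307; -0.2307 0.8080]
P' = Q + AᵀP(A−BK) = [4.5898 2.0193; 2.0193 3.0580]
tr(P') = 7.6478

0.3591 -0.9226 0.0898 -0.2307


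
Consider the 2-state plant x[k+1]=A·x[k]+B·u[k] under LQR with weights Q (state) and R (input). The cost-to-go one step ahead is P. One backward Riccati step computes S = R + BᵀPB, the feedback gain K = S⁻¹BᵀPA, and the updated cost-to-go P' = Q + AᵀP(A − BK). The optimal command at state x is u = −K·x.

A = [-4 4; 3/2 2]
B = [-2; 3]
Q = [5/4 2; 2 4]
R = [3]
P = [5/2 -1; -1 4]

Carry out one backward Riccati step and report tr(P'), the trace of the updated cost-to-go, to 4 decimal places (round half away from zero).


BᵀP = [-8.0000 14.0000]
S = R + BᵀPB = [3] + [58.0000] = [61.0000]
BᵀPA = [53.0000 -4.0000]
K = S⁻¹·BᵀPA = [0.8689 -0.0656]
A−BK = [-2.2623 3.8689; -1.1066 2.1967]
AᵀP(A−BK) = [14.9508 -22.5246; -22.5246 39.7377]
P' = Q + AᵀP(A−BK) = [16.2008 -20.5246; -20.5246 43.7377]
tr(P') = 59.9385

59.9385


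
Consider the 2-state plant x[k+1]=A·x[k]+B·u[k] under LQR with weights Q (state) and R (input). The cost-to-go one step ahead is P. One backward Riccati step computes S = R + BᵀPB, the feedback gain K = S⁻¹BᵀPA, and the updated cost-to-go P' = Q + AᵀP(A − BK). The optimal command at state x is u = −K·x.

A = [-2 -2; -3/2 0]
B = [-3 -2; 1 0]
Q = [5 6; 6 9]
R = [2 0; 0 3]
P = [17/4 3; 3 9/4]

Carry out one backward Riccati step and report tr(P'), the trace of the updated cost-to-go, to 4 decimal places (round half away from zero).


BᵀP = [-9.7500 -6.7500; -8.5000 -6.0000]
S = R + BᵀPB = [2 0; 0 3] + [22.5000 19.5000; 19.5000 17.0000] = [24.5000 19.5000; 19.5000 20.0000]
BᵀPA = [29.6250 19.5000; 26.0000 17.0000]
K = S⁻¹·BᵀPA = [0.7790 0.5330; 0.5404 0.3303]
A−BK = [1.4180 0.2597; -2.2790 -0.5330]
AᵀP(A−BK) = [2.9321 1.6213; 1.6213 0.9909]
P' = Q + AᵀP(A−BK) = [7.9321 7.6213; 7.6213 9.9909]
tr(P') = 17.9230

17.9230


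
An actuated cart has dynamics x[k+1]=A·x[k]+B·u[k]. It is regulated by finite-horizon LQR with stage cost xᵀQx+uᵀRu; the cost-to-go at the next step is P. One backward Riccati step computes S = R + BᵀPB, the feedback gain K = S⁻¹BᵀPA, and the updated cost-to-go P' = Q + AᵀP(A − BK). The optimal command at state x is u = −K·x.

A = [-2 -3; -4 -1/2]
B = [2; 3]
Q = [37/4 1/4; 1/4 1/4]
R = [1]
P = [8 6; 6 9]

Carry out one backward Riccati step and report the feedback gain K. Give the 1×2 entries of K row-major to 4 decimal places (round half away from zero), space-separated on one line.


BᵀP = [34.0000 39.0000]
S = R + BᵀPB = [1] + [185.0000] = [186.0000]
BᵀPA = [-224.0000 -121.5000]
K = S⁻¹·BᵀPA = [-1.2043 -0.6532]
A−BK = [0.4086 -1.6935; -0.3871 1.4597]
AᵀP(A−BK) = [2.2366 -2.3226; -2.3226 12.8831]
P' = Q + AᵀP(A−BK) = [11.4866 -2.0726; -2.0726 13.1331]
tr(P') = 24.6196

-1.2043 -0.6532


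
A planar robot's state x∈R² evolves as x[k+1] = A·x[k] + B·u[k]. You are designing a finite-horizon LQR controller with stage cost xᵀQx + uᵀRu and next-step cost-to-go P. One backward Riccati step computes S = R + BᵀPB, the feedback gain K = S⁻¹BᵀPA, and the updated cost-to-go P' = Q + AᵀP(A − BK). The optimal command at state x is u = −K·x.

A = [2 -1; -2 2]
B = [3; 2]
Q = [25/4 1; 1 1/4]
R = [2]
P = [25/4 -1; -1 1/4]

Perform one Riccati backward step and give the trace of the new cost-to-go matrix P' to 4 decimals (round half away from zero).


10.3677

BᵀP = [16.7500 -2.5000]
S = R + BᵀPB = [2] + [45.2500] = [47.2500]
BᵀPA = [38.5000 -21.7500]
K = S⁻¹·BᵀPA = [0.8148 -0.4603]
A−BK = [-0.4444 0.3810; -3.6296 2.9206]
AᵀP(A−BK) = [2.6296 -1.7778; -1.7778 1.2381]
P' = Q + AᵀP(A−BK) = [8.8796 -0.7778; -0.7778 1.4881]
tr(P') = 10.3677


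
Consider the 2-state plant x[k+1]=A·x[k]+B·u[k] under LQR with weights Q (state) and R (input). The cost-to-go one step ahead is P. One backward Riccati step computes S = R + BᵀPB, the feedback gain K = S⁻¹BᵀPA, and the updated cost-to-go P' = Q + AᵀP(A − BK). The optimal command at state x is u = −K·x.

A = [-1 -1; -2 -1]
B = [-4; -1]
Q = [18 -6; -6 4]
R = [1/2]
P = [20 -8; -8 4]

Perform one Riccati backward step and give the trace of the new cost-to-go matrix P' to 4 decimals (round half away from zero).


25.5854

BᵀP = [-72.0000 28.0000]
S = R + BᵀPB = [1/2] + [260.0000] = [260.5000]
BᵀPA = [16.0000 44.0000]
K = S⁻¹·BᵀPA = [0.0614 0.1689]
A−BK = [-0.7543 -0.3244; -1.9386 -0.8311]
AᵀP(A−BK) = [3.0173 1.2975; 1.2975 0.5681]
P' = Q + AᵀP(A−BK) = [21.0173 -4.7025; -4.7025 4.5681]
tr(P') = 25.5854


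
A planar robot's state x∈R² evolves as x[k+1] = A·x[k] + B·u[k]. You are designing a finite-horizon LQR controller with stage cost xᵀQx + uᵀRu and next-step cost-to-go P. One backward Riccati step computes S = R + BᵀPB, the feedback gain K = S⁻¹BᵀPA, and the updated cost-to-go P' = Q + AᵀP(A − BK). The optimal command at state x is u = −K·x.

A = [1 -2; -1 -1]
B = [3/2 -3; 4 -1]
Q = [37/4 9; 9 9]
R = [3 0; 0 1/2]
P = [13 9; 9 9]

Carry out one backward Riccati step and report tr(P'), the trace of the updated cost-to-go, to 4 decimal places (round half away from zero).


18.9579

BᵀP = [55.5000 49.5000; -48.0000 -36.0000]
S = R + BᵀPB = [3 0; 0 1/2] + [281.2500 -216.0000; -216.0000 180.0000] = [284.2500 -216.0000; -216.0000 180.5000]
BᵀPA = [6.0000 -160.5000; -12.0000 132.0000]
K = S⁻¹·BᵀPA = [-0.3244 -0.0985; -0.4547 0.6134]
A−BK = [0.1225 -0.0120; -0.1570 0.0075]
AᵀP(A−BK) = [0.4899 -0.0481; -0.0481 0.2180]
P' = Q + AᵀP(A−BK) = [9.7399 8.9519; 8.9519 9.2180]
tr(P') = 18.9579


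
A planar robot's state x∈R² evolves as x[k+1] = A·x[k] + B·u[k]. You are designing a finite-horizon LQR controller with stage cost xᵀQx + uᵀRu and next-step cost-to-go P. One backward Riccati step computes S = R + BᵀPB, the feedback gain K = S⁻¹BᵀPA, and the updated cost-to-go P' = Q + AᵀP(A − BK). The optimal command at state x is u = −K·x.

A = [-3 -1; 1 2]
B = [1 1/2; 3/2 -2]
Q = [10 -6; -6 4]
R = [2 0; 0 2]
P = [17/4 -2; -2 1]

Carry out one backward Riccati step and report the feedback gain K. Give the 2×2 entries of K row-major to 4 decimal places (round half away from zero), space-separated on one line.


-0.4909 -0.2074 -1.8601 -1.0656

BᵀP = [1.2500 -0.5000; 6.1250 -3.0000]
S = R + BᵀPB = [2 0; 0 2] + [0.5000 1.6250; 1.6250 9.0625] = [2.5000 1.6250; 1.6250 11.0625]
BᵀPA = [-4.2500 -2.2500; -21.3750 -12.1250]
K = S⁻¹·BᵀPA = [-0.4909 -0.2074; -1.8601 -1.0656]
A−BK = [-1.5790 -0.2598; -1.9838 0.1799]
AᵀP(A−BK) = [9.4041 5.0918; 5.0918 2.8632]
P' = Q + AᵀP(A−BK) = [19.4041 -0.9082; -0.9082 6.8632]
tr(P') = 26.2673


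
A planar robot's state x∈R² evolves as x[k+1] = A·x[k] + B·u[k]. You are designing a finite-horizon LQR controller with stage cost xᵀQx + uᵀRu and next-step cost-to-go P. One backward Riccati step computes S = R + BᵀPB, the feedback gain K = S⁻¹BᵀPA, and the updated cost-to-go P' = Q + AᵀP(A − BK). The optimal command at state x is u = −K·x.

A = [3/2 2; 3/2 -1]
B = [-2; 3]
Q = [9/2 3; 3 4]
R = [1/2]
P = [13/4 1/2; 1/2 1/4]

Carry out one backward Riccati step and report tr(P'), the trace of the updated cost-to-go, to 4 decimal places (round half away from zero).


13.7644

BᵀP = [-5.0000 -0.2500]
S = R + BᵀPB = [1/2] + [9.2500] = [9.7500]
BᵀPA = [-7.8750 -9.7500]
K = S⁻¹·BᵀPA = [-0.8077 -1.0000]
A−BK = [-0.1154 0.0000; 3.9231 2.0000]
AᵀP(A−BK) = [3.7644 2.2500; 2.2500 1.5000]
P' = Q + AᵀP(A−BK) = [8.2644 5.2500; 5.2500 5.5000]
tr(P') = 13.7644


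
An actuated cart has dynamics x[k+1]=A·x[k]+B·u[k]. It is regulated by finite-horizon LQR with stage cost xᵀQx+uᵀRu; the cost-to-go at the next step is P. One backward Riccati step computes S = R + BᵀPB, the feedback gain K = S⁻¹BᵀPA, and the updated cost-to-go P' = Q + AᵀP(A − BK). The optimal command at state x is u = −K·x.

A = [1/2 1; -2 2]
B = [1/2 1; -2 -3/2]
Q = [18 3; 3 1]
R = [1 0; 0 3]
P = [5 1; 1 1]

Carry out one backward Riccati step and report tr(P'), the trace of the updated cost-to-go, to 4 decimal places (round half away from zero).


28.1183

BᵀP = [0.5000 -1.5000; 3.5000 -0.5000]
S = R + BᵀPB = [1 0; 0 3] + [3.2500 2.7500; 2.7500 4.2500] = [4.2500 2.7500; 2.7500 7.2500]
BᵀPA = [3.2500 -2.5000; 2.7500 2.5000]
K = S⁻¹·BᵀPA = [0.6882 -1.0753; 0.1183 0.7527]
A−BK = [0.0376 0.7849; -0.4462 0.9785]
AᵀP(A−BK) = [0.6882 -1.0753; -1.0753 8.4301]
P' = Q + AᵀP(A−BK) = [18.6882 1.9247; 1.9247 9.4301]
tr(P') = 28.1183


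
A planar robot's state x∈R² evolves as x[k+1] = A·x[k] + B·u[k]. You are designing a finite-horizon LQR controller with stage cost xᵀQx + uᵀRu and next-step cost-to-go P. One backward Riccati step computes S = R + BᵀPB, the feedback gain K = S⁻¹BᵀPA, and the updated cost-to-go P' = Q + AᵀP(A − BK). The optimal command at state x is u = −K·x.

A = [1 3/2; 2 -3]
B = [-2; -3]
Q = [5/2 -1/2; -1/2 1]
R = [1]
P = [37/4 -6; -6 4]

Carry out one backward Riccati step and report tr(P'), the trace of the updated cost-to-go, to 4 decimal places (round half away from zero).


115.1563

BᵀP = [-0.5000 0.0000]
S = R + BᵀPB = [1] + [1.0000] = [2.0000]
BᵀPA = [-0.5000 -0.7500]
K = S⁻¹·BᵀPA = [-0.2500 -0.3750]
A−BK = [0.5000 0.7500; 1.2500 -4.1250]
AᵀP(A−BK) = [1.1250 -10.3125; -10.3125 110.5313]
P' = Q + AᵀP(A−BK) = [3.6250 -10.8125; -10.8125 111.5313]
tr(P') = 115.1563


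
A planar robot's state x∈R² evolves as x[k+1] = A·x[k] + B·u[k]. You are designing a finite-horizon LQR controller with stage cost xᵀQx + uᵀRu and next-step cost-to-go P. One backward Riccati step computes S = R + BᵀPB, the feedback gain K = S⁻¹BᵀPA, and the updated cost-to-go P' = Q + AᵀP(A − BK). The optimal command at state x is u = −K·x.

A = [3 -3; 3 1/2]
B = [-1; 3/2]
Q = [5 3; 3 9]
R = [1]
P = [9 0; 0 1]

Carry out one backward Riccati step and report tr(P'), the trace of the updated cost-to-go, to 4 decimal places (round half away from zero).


81.0612

BᵀP = [-9.0000 1.5000]
S = R + BᵀPB = [1] + [11.2500] = [12.2500]
BᵀPA = [-22.5000 27.7500]
K = S⁻¹·BᵀPA = [-1.8367 2.2653]
A−BK = [1.1633 -0.7347; 5.7551 -2.8980]
AᵀP(A−BK) = [48.6735 -28.5306; -28.5306 18.3878]
P' = Q + AᵀP(A−BK) = [53.6735 -25.5306; -25.5306 27.3878]
tr(P') = 81.0612


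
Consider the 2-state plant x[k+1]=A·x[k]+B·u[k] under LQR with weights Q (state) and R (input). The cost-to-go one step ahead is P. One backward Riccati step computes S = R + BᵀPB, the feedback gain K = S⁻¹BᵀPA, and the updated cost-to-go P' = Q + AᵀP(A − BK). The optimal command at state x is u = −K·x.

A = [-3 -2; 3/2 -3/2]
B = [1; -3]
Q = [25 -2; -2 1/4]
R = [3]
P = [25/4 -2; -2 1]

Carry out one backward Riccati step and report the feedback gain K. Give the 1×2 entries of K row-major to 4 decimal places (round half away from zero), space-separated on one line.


-1.4628 -0.5620

BᵀP = [12.2500 -5.0000]
S = R + BᵀPB = [3] + [27.2500] = [30.2500]
BᵀPA = [-44.2500 -17.0000]
K = S⁻¹·BᵀPA = [-1.4628 -0.5620]
A−BK = [-1.5372 -1.4380; -2.8884 -3.1860]
AᵀP(A−BK) = [11.7707 7.3822; 7.3822 5.6963]
P' = Q + AᵀP(A−BK) = [36.7707 5.3822; 5.3822 5.9463]
tr(P') = 42.7169


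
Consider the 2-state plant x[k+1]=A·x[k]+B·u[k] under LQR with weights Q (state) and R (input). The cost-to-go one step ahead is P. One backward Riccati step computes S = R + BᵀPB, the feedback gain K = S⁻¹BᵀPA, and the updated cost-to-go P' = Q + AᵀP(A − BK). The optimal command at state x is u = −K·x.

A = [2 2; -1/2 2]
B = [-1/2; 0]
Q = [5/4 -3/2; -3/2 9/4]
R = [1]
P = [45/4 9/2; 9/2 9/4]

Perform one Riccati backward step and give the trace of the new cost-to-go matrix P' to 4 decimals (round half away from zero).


BᵀP = [-5.6250 -2.2500]
S = R + BᵀPB = [1] + [2.8125] = [3.8125]
BᵀPA = [-10.1250 -15.7500]
K = S⁻¹·BᵀPA = [-2.6557 -4.1311]
A−BK = [0.6721 -0.0656; -0.5000 2.0000]
AᵀP(A−BK) = [9.6732 14.4221; 14.4221 24.9344]
P' = Q + AᵀP(A−BK) = [10.9232 12.9221; 12.9221 27.1844]
tr(P') = 38.1076

38.1076


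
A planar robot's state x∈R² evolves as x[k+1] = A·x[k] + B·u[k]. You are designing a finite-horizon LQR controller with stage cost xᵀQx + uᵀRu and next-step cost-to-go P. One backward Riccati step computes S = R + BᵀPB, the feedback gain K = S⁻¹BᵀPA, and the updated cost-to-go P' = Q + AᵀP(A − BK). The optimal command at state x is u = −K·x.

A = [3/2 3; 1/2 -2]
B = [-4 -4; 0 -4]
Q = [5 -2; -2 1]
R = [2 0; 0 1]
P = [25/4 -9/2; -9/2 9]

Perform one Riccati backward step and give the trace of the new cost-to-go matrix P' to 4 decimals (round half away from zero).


BᵀP = [-25.0000 18.0000; -7.0000 -18.0000]
S = R + BᵀPB = [2 0; 0 1] + [100.0000 28.0000; 28.0000 100.0000] = [102.0000 28.0000; 28.0000 101.0000]
BᵀPA = [-28.5000 -111.0000; -19.5000 15.0000]
K = S⁻¹·BᵀPA = [-0.2451 -1.2220; -0.1251 0.4873]
A−BK = [0.0192 0.0611; -0.0005 -0.0509]
AᵀP(A−BK) = [0.1382 0.5501; 0.5501 3.2986]
P' = Q + AᵀP(A−BK) = [5.1382 -1.4499; -1.4499 4.2986]
tr(P') = 9.4368

9.4368


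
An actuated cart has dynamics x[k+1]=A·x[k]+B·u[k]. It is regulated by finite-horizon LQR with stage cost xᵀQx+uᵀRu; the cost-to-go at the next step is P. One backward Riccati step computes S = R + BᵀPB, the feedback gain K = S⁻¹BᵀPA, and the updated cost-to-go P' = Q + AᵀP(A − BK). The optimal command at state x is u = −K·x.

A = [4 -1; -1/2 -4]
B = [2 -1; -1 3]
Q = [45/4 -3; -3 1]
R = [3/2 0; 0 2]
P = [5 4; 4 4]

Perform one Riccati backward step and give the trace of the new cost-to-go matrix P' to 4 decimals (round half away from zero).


28.2050

BᵀP = [6.0000 4.0000; 7.0000 8.0000]
S = R + BᵀPB = [3/2 0; 0 2] + [8.0000 6.0000; 6.0000 17.0000] = [9.5000 6.0000; 6.0000 19.0000]
BᵀPA = [22.0000 -22.0000; 24.0000 -39.0000]
K = S⁻¹·BᵀPA = [1.8962 -1.2734; 0.6644 -1.6505]
A−BK = [0.8720 -0.1038; -0.5969 -0.3218]
AᵀP(A−BK) = [7.3391 -6.3737; -6.3737 8.6159]
P' = Q + AᵀP(A−BK) = [18.5891 -9.3737; -9.3737 9.6159]
tr(P') = 28.2050


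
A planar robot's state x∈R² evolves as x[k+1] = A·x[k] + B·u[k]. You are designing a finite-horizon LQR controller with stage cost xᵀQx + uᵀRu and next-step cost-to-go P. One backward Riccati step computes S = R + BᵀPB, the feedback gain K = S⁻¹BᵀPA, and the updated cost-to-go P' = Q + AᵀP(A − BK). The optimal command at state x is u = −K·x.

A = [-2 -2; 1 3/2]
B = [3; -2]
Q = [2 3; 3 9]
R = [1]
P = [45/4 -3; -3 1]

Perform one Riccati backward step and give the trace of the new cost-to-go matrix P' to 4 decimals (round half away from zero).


BᵀP = [39.7500 -11.0000]
S = R + BᵀPB = [1] + [141.2500] = [142.2500]
BᵀPA = [-90.5000 -96.0000]
K = S⁻¹·BᵀPA = [-0.6362 -0.6749]
A−BK = [-0.0914 0.0246; -0.2724 0.1503]
AᵀP(A−BK) = [0.4236 0.4244; 0.4244 0.4627]
P' = Q + AᵀP(A−BK) = [2.4236 3.4244; 3.4244 9.4627]
tr(P') = 11.8862

11.8862


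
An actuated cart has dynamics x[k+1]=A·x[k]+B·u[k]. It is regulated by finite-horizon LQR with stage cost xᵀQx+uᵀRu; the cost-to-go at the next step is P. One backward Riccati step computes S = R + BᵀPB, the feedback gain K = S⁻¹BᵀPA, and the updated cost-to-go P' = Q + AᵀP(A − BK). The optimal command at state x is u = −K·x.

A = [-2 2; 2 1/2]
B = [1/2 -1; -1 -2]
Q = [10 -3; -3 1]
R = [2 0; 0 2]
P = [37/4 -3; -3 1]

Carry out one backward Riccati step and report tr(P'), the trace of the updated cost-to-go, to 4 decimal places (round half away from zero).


BᵀP = [7.6250 -2.5000; -3.2500 1.0000]
S = R + BᵀPB = [2 0; 0 2] + [6.3125 -2.6250; -2.6250 1.2500] = [8.3125 -2.6250; -2.6250 3.2500]
BᵀPA = [-20.2500 14.0000; 8.5000 -6.0000]
K = S⁻¹·BᵀPA = [-2.1615 1.4783; 0.8696 -0.6522]
A−BK = [-0.0497 0.6087; 1.5776 0.6739]
AᵀP(A−BK) = [13.8385 -9.5217; -9.5217 6.6413]
P' = Q + AᵀP(A−BK) = [23.8385 -12.5217; -12.5217 7.6413]
tr(P') = 31.4798

31.4798


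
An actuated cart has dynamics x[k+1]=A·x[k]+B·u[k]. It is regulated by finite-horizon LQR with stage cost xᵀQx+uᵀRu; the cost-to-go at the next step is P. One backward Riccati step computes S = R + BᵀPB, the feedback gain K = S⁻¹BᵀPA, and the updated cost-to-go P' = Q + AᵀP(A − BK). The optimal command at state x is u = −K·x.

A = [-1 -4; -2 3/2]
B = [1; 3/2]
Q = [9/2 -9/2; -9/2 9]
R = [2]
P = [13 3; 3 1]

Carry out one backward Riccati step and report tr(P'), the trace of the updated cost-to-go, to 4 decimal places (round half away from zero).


BᵀP = [17.5000 4.5000]
S = R + BᵀPB = [2] + [24.2500] = [26.2500]
BᵀPA = [-26.5000 -63.2500]
K = S⁻¹·BᵀPA = [-1.0095 -2.4095]
A−BK = [0.0095 -1.5905; -0.4857 5.1143]
AᵀP(A−BK) = [2.2476 4.6476; 4.6476 21.8476]
P' = Q + AᵀP(A−BK) = [6.7476 0.1476; 0.1476 30.8476]
tr(P') = 37.5952

37.5952


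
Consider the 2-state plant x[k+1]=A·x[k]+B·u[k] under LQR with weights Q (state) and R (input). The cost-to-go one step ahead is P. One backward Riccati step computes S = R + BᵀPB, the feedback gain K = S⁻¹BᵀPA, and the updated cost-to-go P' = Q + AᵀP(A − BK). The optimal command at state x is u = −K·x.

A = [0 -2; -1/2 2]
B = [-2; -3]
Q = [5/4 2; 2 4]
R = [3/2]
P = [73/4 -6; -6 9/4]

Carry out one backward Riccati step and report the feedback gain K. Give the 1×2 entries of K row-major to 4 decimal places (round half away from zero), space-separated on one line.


-0.1154 2.0879

BᵀP = [-18.5000 5.2500]
S = R + BᵀPB = [3/2] + [21.2500] = [22.7500]
BᵀPA = [-2.6250 47.5000]
K = S⁻¹·BᵀPA = [-0.1154 2.0879]
A−BK = [-0.2308 2.1758; -0.8462 8.2637]
AᵀP(A−BK) = [0.2596 -2.7692; -2.7692 30.8242]
P' = Q + AᵀP(A−BK) = [1.5096 -0.7692; -0.7692 34.8242]
tr(P') = 36.3338


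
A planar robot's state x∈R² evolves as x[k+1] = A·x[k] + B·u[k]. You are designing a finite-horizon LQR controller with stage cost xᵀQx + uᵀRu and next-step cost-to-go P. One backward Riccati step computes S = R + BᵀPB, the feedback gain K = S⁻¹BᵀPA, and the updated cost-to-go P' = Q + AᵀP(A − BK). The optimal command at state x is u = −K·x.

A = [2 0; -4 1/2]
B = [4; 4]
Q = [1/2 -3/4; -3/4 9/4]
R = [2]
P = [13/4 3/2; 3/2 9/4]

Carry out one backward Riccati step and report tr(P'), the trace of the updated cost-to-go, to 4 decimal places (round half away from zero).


24.3976

BᵀP = [19.0000 15.0000]
S = R + BᵀPB = [2] + [136.0000] = [138.0000]
BᵀPA = [-22.0000 7.5000]
K = S⁻¹·BᵀPA = [-0.1594 0.0543]
A−BK = [2.6377 -0.2174; -3.3623 0.2826]
AᵀP(A−BK) = [21.4928 -1.8043; -1.8043 0.1549]
P' = Q + AᵀP(A−BK) = [21.9928 -2.5543; -2.5543 2.4049]
tr(P') = 24.3976


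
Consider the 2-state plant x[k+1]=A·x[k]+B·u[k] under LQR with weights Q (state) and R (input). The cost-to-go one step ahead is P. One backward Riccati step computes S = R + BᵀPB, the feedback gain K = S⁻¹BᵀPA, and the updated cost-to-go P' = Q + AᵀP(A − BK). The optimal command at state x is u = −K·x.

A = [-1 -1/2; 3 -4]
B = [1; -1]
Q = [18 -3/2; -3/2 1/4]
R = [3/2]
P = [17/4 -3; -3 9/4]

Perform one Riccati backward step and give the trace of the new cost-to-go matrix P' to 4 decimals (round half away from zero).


BᵀP = [7.2500 -5.2500]
S = R + BᵀPB = [3/2] + [12.5000] = [14.0000]
BᵀPA = [-23.0000 17.3750]
K = S⁻¹·BᵀPA = [-1.6429 1.2411]
A−BK = [0.6429 -1.7411; 1.3571 -2.7589]
AᵀP(A−BK) = [4.7143 -3.8304; -3.8304 3.4989]
P' = Q + AᵀP(A−BK) = [22.7143 -5.3304; -5.3304 3.7489]
tr(P') = 26.4632

26.4632
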